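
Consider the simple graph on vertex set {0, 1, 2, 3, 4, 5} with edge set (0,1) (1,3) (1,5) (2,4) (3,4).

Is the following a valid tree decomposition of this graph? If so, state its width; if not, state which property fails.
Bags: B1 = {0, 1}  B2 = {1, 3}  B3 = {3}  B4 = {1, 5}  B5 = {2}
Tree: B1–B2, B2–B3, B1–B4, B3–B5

A tree decomposition must satisfy three properties: every vertex lies in some bag; for every edge, both endpoints lie together in some bag; and for every vertex, the bags containing it form a connected subtree. Here vertex 4 appears in no bag, so the decomposition is invalid.

No — vertex 4 appears in no bag.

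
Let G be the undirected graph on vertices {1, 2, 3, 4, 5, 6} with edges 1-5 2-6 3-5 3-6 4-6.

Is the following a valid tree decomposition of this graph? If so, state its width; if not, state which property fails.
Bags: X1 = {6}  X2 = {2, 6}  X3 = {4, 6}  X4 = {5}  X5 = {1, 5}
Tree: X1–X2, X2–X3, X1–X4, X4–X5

A tree decomposition must satisfy three properties: every vertex lies in some bag; for every edge, both endpoints lie together in some bag; and for every vertex, the bags containing it form a connected subtree. Here vertex 3 appears in no bag, so the decomposition is invalid.

No — vertex 3 appears in no bag.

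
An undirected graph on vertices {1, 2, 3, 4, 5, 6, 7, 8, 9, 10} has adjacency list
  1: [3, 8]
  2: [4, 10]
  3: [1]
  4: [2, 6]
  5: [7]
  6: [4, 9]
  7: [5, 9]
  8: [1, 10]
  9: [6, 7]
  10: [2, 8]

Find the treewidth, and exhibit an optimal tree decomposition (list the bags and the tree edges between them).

Treewidth 1.
Bags: B1 = {1, 3}  B2 = {1, 8}  B3 = {8, 10}  B4 = {2, 10}  B5 = {2, 4}  B6 = {4, 6}  B7 = {6, 9}  B8 = {7, 9}  B9 = {5, 7}
Tree: B1–B2, B2–B3, B3–B4, B4–B5, B5–B6, B6–B7, B7–B8, B8–B9

Each bag holds 2 vertices, so the decomposition has width 1, which upper-bounds the treewidth. G has an edge, so its treewidth is at least 1. Hence tw(G) = 1 exactly.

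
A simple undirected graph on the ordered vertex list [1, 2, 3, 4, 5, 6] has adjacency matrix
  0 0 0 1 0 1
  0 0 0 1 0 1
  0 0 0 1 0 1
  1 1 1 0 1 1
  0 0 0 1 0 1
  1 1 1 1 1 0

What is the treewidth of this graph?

2

A width-2 tree decomposition is:
Bags: B1 = {2, 4, 6}  B2 = {1, 4, 6}  B3 = {4, 5, 6}  B4 = {3, 4, 6}
Tree: B1–B2, B1–B3, B3–B4
Every bag has size at most 3, so the width is 3 − 1 = 2 and tw(G) ≤ 2. For the lower bound, the 3 vertices {1, 4, 6} are pairwise adjacent, and any tree decomposition puts a clique entirely inside one bag — forcing width ≥ 2. Combining the bounds, tw(G) = 2.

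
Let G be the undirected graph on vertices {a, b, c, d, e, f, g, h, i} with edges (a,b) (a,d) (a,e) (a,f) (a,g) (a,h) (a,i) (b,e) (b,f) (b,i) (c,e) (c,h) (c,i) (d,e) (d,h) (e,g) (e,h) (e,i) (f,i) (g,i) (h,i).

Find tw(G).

A width-3 tree decomposition is:
Bags: B1 = {a, b, e, i}  B2 = {a, e, h, i}  B3 = {a, e, g, i}  B4 = {a, b, f, i}  B5 = {c, e, h, i}  B6 = {a, d, e, h}
Tree: B1–B2, B1–B3, B1–B4, B2–B5, B2–B6
The largest bag has 4 vertices, giving width 3; this decomposition certifies tw(G) ≤ 3. For the lower bound, the 4 vertices {a, d, e, h} are pairwise adjacent, and any tree decomposition puts a clique entirely inside one bag — forcing width ≥ 3. Therefore the treewidth is 3.

3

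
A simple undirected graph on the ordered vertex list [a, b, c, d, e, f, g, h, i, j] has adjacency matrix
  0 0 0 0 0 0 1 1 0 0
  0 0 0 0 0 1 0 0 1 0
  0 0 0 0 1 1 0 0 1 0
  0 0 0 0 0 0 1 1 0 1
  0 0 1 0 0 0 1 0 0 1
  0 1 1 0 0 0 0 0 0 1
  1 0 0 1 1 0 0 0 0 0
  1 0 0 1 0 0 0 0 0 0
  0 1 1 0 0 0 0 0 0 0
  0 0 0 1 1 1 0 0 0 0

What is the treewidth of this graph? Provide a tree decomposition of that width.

Each bag holds 3 vertices, so the decomposition has width 2, which upper-bounds the treewidth. For the lower bound, G contains the cycle i–b–f–c–i, so G is not a forest; only forests have treewidth ≤ 1, hence tw(G) ≥ 2. Hence tw(G) = 2 exactly.

Treewidth 2.
One such decomposition:
Bags: B1 = {b, c, i}  B2 = {b, c, f}  B3 = {c, e, f}  B4 = {e, f, j}  B5 = {e, g, j}  B6 = {d, g, j}  B7 = {a, d, g}  B8 = {a, d, h}
Tree: B1–B2, B2–B3, B3–B4, B4–B5, B5–B6, B6–B7, B7–B8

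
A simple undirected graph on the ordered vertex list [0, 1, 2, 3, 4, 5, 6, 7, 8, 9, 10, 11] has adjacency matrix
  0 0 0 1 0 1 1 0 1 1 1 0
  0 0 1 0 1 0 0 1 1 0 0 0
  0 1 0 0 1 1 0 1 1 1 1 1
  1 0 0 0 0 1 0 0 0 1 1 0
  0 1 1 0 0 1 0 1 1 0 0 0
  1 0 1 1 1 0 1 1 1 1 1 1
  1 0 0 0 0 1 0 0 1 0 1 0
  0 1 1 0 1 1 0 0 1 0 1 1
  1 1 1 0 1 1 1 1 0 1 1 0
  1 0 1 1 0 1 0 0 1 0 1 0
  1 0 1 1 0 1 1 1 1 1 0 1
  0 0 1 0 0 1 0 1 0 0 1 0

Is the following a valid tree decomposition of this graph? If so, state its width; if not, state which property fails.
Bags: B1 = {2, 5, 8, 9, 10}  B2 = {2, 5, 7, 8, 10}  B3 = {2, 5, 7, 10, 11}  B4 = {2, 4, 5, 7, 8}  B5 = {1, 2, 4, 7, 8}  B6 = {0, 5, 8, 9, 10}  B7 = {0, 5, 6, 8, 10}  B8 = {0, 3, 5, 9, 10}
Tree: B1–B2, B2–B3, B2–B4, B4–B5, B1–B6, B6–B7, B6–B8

Checking the three conditions: (i) the bags cover all of {0, 1, 2, 3, 4, 5, 6, 7, 8, 9, 10, 11}; (ii) for each edge, some bag contains both endpoints; (iii) the bags containing any fixed vertex form a subtree. All hold, so the decomposition is valid with width 5 − 1 = 4.

Yes; width 4.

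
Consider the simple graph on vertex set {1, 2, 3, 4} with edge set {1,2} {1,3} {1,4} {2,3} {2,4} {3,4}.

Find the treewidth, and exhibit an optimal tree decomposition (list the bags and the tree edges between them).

A single bag containing all 4 vertices is trivially a valid decomposition of width 3. On the other hand G contains the 4-clique {1, 2, 3, 4}. A clique must lie in a single bag of any decomposition, so no decomposition can have width below 3. Combining the bounds, tw(G) = 3.

Treewidth 3.
Bags: B1 = {1, 2, 3, 4}
Tree: (single bag)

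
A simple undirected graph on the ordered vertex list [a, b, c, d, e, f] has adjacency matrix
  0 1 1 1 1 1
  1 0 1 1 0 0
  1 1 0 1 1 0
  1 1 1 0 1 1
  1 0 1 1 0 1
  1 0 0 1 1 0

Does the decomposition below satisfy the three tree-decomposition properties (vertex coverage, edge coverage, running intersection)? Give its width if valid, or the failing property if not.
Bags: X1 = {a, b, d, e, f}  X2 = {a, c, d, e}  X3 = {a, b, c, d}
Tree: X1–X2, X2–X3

A tree decomposition must satisfy three properties: every vertex lies in some bag; for every edge, both endpoints lie together in some bag; and for every vertex, the bags containing it form a connected subtree. Here bags containing vertex b are not connected in the tree, so the decomposition is invalid.

No — bags containing vertex b are not connected in the tree.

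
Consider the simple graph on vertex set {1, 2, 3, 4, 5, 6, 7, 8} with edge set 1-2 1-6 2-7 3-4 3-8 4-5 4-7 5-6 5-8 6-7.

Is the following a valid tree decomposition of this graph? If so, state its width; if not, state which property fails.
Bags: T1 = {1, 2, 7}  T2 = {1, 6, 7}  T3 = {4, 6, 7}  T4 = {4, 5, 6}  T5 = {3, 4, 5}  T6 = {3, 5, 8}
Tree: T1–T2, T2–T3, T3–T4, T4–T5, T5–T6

Yes; width 2.

Every vertex of G appears in some bag (union = {1, 2, 3, 4, 5, 6, 7, 8}); every edge is covered by a bag; and for each vertex v the set of bags containing v is connected in the bag tree. The decomposition is therefore valid. The largest bag has 3 vertices, so the width is 2.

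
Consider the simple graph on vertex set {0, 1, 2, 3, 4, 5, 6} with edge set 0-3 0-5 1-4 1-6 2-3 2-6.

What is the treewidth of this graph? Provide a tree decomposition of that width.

Treewidth 1.
One optimal decomposition is:
Bags: B1 = {0, 5}  B2 = {0, 3}  B3 = {2, 3}  B4 = {2, 6}  B5 = {1, 6}  B6 = {1, 4}
Tree: B1–B2, B2–B3, B3–B4, B4–B5, B5–B6

Each bag holds 2 vertices, so the decomposition has width 1, which upper-bounds the treewidth. G has an edge, so its treewidth is at least 1. Hence tw(G) = 1 exactly.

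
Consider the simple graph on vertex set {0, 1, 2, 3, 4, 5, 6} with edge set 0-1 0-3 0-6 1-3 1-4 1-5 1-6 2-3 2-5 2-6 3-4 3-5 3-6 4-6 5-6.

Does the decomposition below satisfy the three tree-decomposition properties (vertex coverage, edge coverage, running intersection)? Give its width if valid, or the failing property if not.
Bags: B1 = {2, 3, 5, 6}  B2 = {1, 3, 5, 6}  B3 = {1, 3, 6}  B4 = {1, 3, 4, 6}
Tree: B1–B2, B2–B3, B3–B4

A tree decomposition must satisfy three properties: every vertex lies in some bag; for every edge, both endpoints lie together in some bag; and for every vertex, the bags containing it form a connected subtree. Here vertex 0 appears in no bag, so the decomposition is invalid.

No — vertex 0 appears in no bag.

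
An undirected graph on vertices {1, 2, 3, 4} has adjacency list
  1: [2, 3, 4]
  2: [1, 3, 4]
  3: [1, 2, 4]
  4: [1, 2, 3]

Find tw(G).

3

A width-3 tree decomposition is:
Bags: B1 = {1, 2, 3, 4}
Tree: (single bag)
A single bag containing all 4 vertices is trivially a valid decomposition of width 3. On the other hand G contains the 4-clique {1, 2, 3, 4}. A clique must lie in a single bag of any decomposition, so no decomposition can have width below 3. Therefore the treewidth is 3.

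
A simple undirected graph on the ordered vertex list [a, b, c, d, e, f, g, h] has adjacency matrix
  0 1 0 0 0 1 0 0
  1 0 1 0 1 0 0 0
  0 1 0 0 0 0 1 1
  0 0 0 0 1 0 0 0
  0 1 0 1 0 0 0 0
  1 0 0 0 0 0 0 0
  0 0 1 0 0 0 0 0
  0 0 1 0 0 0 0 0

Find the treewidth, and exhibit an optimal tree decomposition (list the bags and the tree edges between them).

Treewidth 1.
One such decomposition:
Bags: B1 = {d, e}  B2 = {b, e}  B3 = {a, b}  B4 = {b, c}  B5 = {c, h}  B6 = {c, g}  B7 = {a, f}
Tree: B1–B2, B2–B3, B2–B4, B4–B5, B5–B6, B3–B7

The largest bag has 2 vertices, giving width 1; this decomposition certifies tw(G) ≤ 1. G has an edge, so its treewidth is at least 1. Hence tw(G) = 1 exactly.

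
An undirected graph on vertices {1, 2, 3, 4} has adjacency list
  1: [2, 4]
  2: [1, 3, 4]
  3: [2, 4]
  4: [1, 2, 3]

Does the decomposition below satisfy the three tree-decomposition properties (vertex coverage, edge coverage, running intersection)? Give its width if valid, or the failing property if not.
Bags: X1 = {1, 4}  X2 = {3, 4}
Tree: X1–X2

A tree decomposition must satisfy three properties: every vertex lies in some bag; for every edge, both endpoints lie together in some bag; and for every vertex, the bags containing it form a connected subtree. Here vertex 2 appears in no bag, so the decomposition is invalid.

No — vertex 2 appears in no bag.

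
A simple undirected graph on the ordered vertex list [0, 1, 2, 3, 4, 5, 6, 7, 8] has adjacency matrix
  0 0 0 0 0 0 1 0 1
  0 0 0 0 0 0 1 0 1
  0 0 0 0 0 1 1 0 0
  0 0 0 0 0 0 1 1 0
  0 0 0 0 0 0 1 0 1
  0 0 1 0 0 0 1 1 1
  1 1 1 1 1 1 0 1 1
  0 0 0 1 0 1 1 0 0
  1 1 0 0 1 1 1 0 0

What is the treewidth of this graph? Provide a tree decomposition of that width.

Treewidth 2.
Bags: B1 = {5, 6, 8}  B2 = {0, 6, 8}  B3 = {1, 6, 8}  B4 = {5, 6, 7}  B5 = {3, 6, 7}  B6 = {4, 6, 8}  B7 = {2, 5, 6}
Tree: B1–B2, B2–B3, B1–B4, B4–B5, B1–B6, B1–B7

Each bag holds 3 vertices, so the decomposition has width 2, which upper-bounds the treewidth. For the lower bound, the 3 vertices {0, 6, 8} are pairwise adjacent, and any tree decomposition puts a clique entirely inside one bag — forcing width ≥ 2. Combining the bounds, tw(G) = 2.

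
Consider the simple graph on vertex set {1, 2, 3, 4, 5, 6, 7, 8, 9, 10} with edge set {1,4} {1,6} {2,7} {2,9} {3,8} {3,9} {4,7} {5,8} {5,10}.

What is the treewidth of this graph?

1

A width-1 tree decomposition is:
Bags: B1 = {5, 10}  B2 = {5, 8}  B3 = {3, 8}  B4 = {3, 9}  B5 = {2, 9}  B6 = {2, 7}  B7 = {4, 7}  B8 = {1, 4}  B9 = {1, 6}
Tree: B1–B2, B2–B3, B3–B4, B4–B5, B5–B6, B6–B7, B7–B8, B8–B9
Each bag holds 2 vertices, so the decomposition has width 1, which upper-bounds the treewidth. Any graph with an edge has treewidth ≥ 1, and G has the edge 10–5. Therefore the treewidth is 1.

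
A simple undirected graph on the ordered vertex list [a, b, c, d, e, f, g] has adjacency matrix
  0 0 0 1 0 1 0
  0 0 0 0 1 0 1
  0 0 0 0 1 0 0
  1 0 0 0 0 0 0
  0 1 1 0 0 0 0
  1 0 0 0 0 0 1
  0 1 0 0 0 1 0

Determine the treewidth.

A width-1 tree decomposition is:
Bags: B1 = {a, d}  B2 = {a, f}  B3 = {f, g}  B4 = {b, g}  B5 = {b, e}  B6 = {c, e}
Tree: B1–B2, B2–B3, B3–B4, B4–B5, B5–B6
Each bag holds 2 vertices, so the decomposition has width 1, which upper-bounds the treewidth. G has an edge, so its treewidth is at least 1. Therefore the treewidth is 1.

1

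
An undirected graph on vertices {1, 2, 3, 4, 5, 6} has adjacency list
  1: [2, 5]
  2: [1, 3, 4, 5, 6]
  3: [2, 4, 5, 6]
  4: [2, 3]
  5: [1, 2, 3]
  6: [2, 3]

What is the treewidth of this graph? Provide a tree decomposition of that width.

Treewidth 2.
Bags: B1 = {2, 3, 6}  B2 = {2, 3, 5}  B3 = {2, 3, 4}  B4 = {1, 2, 5}
Tree: B1–B2, B2–B3, B2–B4

Each bag holds 3 vertices, so the decomposition has width 2, which upper-bounds the treewidth. On the other hand G contains the 3-clique {1, 2, 5}. A clique must lie in a single bag of any decomposition, so no decomposition can have width below 2. Combining the bounds, tw(G) = 2.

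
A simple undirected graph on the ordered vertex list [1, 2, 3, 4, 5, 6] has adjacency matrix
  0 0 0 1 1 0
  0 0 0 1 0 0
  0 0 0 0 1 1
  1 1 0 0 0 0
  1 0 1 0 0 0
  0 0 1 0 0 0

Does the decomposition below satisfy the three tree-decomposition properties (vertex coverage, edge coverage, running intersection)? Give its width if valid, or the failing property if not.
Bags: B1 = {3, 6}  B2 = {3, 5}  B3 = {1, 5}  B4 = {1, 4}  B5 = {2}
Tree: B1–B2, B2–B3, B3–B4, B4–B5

No — edge (4,2) lies in no bag.

A tree decomposition must satisfy three properties: every vertex lies in some bag; for every edge, both endpoints lie together in some bag; and for every vertex, the bags containing it form a connected subtree. Here edge (4,2) lies in no bag, so the decomposition is invalid.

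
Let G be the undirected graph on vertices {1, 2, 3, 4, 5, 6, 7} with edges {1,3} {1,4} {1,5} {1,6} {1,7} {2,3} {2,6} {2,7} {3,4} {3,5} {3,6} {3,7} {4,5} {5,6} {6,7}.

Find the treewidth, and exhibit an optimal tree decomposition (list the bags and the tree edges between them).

The largest bag has 4 vertices, giving width 3; this decomposition certifies tw(G) ≤ 3. Conversely, {1, 3, 4, 5} is a clique of size 4, and the vertices of any clique must share a bag in every tree decomposition; so some bag has ≥ 4 vertices and tw(G) ≥ 3. Combining the bounds, tw(G) = 3.

Treewidth 3.
Bags: B1 = {1, 3, 5, 6}  B2 = {1, 3, 4, 5}  B3 = {1, 3, 6, 7}  B4 = {2, 3, 6, 7}
Tree: B1–B2, B1–B3, B3–B4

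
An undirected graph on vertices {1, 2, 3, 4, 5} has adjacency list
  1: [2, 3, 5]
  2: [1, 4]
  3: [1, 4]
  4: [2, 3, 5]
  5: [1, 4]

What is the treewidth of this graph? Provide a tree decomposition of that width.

The largest bag has 3 vertices, giving width 2; this decomposition certifies tw(G) ≤ 2. For the lower bound, G contains the cycle 2–4–3–1–2, so G is not a forest; only forests have treewidth ≤ 1, hence tw(G) ≥ 2. Hence tw(G) = 2 exactly.

Treewidth 2.
Bags: B1 = {1, 2, 4}  B2 = {1, 3, 4}  B3 = {1, 4, 5}
Tree: B1–B2, B2–B3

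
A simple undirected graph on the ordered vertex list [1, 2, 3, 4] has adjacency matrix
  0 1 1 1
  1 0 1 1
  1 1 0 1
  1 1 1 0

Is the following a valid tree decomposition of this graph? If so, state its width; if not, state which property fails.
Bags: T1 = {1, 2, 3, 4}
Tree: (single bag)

Yes; width 3.

Vertex coverage: the bags together contain {1, 2, 3, 4}, the full vertex set. Edge coverage: each edge of G has both endpoints in at least one bag. Running intersection: for every vertex, the bags containing it form a connected subtree. All three properties hold, so this is a valid tree decomposition of width max|bag| − 1 = 3, and hence tw(G) ≤ 3.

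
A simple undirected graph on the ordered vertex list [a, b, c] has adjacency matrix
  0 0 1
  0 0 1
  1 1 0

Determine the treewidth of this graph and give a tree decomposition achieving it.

Treewidth 1.
Bags: B1 = {a, c}  B2 = {b, c}
Tree: B1–B2

The largest bag has 2 vertices, giving width 1; this decomposition certifies tw(G) ≤ 1. G has an edge, so its treewidth is at least 1. Therefore the treewidth is 1.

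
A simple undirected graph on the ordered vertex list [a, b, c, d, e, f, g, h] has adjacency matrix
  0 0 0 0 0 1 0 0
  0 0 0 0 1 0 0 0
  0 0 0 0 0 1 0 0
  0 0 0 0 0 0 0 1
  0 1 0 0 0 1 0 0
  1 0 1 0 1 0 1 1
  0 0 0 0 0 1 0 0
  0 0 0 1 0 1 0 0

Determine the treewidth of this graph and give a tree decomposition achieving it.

The largest bag has 2 vertices, giving width 1; this decomposition certifies tw(G) ≤ 1. Since G has at least one edge (e.g. f–a), it is not an edgeless graph, so tw(G) ≥ 1. Hence tw(G) = 1 exactly.

Treewidth 1.
One such decomposition:
Bags: B1 = {a, f}  B2 = {f, g}  B3 = {c, f}  B4 = {f, h}  B5 = {d, h}  B6 = {e, f}  B7 = {b, e}
Tree: B1–B2, B1–B3, B1–B4, B4–B5, B1–B6, B6–B7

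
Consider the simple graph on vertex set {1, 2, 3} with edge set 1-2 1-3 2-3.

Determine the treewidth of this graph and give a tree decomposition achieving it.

Treewidth 2.
One such decomposition:
Bags: B1 = {1, 2, 3}
Tree: (single bag)

With just one bag of size 3, the width is 3 − 1 = 2, so tw(G) ≤ 2. For the lower bound, the 3 vertices {1, 2, 3} are pairwise adjacent, and any tree decomposition puts a clique entirely inside one bag — forcing width ≥ 2. Hence tw(G) = 2 exactly.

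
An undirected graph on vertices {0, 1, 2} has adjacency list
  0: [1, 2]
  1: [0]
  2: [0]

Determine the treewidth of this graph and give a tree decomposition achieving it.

Treewidth 1.
One optimal decomposition is:
Bags: B1 = {0, 1}  B2 = {0, 2}
Tree: B1–B2

The largest bag has 2 vertices, giving width 1; this decomposition certifies tw(G) ≤ 1. G has an edge, so its treewidth is at least 1. The upper and lower bounds meet at 1, so that is the treewidth.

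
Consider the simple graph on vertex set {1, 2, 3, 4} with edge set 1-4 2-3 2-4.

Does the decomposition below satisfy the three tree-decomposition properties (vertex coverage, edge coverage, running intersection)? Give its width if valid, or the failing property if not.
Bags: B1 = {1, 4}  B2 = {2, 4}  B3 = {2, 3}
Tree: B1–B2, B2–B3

Checking the three conditions: (i) the bags cover all of {1, 2, 3, 4}; (ii) for each edge, some bag contains both endpoints; (iii) the bags containing any fixed vertex form a subtree. All hold, so the decomposition is valid with width 2 − 1 = 1.

Yes; width 1.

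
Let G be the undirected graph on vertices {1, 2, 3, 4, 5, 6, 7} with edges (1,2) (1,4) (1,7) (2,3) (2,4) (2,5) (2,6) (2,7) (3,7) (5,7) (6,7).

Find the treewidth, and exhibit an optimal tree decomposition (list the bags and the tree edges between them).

Each bag holds 3 vertices, so the decomposition has width 2, which upper-bounds the treewidth. On the other hand G contains the 3-clique {1, 2, 4}. A clique must lie in a single bag of any decomposition, so no decomposition can have width below 2. Therefore the treewidth is 2.

Treewidth 2.
One optimal decomposition is:
Bags: B1 = {2, 6, 7}  B2 = {2, 5, 7}  B3 = {1, 2, 7}  B4 = {2, 3, 7}  B5 = {1, 2, 4}
Tree: B1–B2, B1–B3, B3–B4, B3–B5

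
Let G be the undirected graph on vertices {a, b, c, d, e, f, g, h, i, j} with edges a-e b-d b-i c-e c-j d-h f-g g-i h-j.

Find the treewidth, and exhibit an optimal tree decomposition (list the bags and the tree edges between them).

Every bag has size at most 2, so the width is 2 − 1 = 1 and tw(G) ≤ 1. Since G has at least one edge (e.g. a–e), it is not an edgeless graph, so tw(G) ≥ 1. Hence tw(G) = 1 exactly.

Treewidth 1.
One such decomposition:
Bags: B1 = {a, e}  B2 = {c, e}  B3 = {c, j}  B4 = {h, j}  B5 = {d, h}  B6 = {b, d}  B7 = {b, i}  B8 = {g, i}  B9 = {f, g}
Tree: B1–B2, B2–B3, B3–B4, B4–B5, B5–B6, B6–B7, B7–B8, B8–B9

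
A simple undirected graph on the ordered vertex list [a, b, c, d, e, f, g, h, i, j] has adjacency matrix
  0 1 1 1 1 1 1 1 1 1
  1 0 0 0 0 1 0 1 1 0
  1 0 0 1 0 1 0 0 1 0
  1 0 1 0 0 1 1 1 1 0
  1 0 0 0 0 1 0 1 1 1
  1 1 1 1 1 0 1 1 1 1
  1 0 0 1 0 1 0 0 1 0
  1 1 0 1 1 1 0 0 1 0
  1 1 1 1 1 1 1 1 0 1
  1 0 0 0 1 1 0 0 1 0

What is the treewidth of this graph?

4

A width-4 tree decomposition is:
Bags: B1 = {a, e, f, h, i}  B2 = {a, b, f, h, i}  B3 = {a, d, f, h, i}  B4 = {a, d, f, g, i}  B5 = {a, e, f, i, j}  B6 = {a, c, d, f, i}
Tree: B1–B2, B1–B3, B3–B4, B1–B5, B4–B6
Every bag has size at most 5, so the width is 5 − 1 = 4 and tw(G) ≤ 4. Conversely, {a, d, f, g, i} is a clique of size 5, and the vertices of any clique must share a bag in every tree decomposition; so some bag has ≥ 5 vertices and tw(G) ≥ 4. Combining the bounds, tw(G) = 4.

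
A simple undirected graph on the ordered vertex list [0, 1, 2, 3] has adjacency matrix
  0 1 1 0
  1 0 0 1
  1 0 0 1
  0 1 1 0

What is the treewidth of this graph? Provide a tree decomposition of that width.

Treewidth 2.
Bags: B1 = {0, 2, 3}  B2 = {0, 1, 3}
Tree: B1–B2

Every bag has size at most 3, so the width is 3 − 1 = 2 and tw(G) ≤ 2. For the lower bound, G contains the cycle 3–2–0–1–3, so G is not a forest; only forests have treewidth ≤ 1, hence tw(G) ≥ 2. Therefore the treewidth is 2.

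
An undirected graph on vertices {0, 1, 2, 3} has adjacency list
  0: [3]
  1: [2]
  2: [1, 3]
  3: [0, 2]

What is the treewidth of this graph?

1

A width-1 tree decomposition is:
Bags: B1 = {2, 3}  B2 = {1, 2}  B3 = {0, 3}
Tree: B1–B2, B1–B3
The largest bag has 2 vertices, giving width 1; this decomposition certifies tw(G) ≤ 1. G has an edge, so its treewidth is at least 1. The upper and lower bounds meet at 1, so that is the treewidth.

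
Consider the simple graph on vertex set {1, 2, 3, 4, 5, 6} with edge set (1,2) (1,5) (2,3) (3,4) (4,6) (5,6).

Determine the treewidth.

2

A width-2 tree decomposition is:
Bags: B1 = {1, 2, 5}  B2 = {2, 3, 5}  B3 = {3, 4, 5}  B4 = {4, 5, 6}
Tree: B1–B2, B2–B3, B3–B4
The largest bag has 3 vertices, giving width 2; this decomposition certifies tw(G) ≤ 2. The edges 5–1–2–3–4–6–5 form a cycle, so G is not a tree and its treewidth is at least 2. Therefore the treewidth is 2.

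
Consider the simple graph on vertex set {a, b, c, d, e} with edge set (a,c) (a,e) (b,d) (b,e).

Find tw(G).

A width-1 tree decomposition is:
Bags: B1 = {b, d}  B2 = {b, e}  B3 = {a, e}  B4 = {a, c}
Tree: B1–B2, B2–B3, B3–B4
Every bag has size at most 2, so the width is 2 − 1 = 1 and tw(G) ≤ 1. G has an edge, so its treewidth is at least 1. Therefore the treewidth is 1.

1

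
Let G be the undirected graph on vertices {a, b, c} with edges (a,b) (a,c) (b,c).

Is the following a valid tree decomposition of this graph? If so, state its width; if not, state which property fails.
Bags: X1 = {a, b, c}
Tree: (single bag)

Vertex coverage: the bags together contain {a, b, c}, the full vertex set. Edge coverage: each edge of G has both endpoints in at least one bag. Running intersection: for every vertex, the bags containing it form a connected subtree. All three properties hold, so this is a valid tree decomposition of width max|bag| − 1 = 2, and hence tw(G) ≤ 2.

Yes; width 2.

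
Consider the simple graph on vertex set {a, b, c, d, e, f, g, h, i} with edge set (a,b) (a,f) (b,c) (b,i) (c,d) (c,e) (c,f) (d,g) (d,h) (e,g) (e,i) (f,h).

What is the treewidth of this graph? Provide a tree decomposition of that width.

Treewidth 3.
One such decomposition:
Bags: B1 = {b, e, g, i}  B2 = {b, c, e, g}  B3 = {b, c, d, g}  B4 = {a, b, c, d}  B5 = {a, c, d, f}  B6 = {a, d, f, h}
Tree: B1–B2, B2–B3, B3–B4, B4–B5, B5–B6

Each bag holds 4 vertices, so the decomposition has width 3, which upper-bounds the treewidth. For the lower bound: the 4 vertex sets {e,g,i}, {b}, {c}, {a,d,f,h} are disjoint, each induces a connected subgraph, and every pair is joined by at least one edge of G. Contracting each set to a single vertex therefore yields K_{4} as a minor, and since treewidth is minor-monotone, tw(G) ≥ tw(K_{4}) = 3. The upper and lower bounds meet at 3, so that is the treewidth.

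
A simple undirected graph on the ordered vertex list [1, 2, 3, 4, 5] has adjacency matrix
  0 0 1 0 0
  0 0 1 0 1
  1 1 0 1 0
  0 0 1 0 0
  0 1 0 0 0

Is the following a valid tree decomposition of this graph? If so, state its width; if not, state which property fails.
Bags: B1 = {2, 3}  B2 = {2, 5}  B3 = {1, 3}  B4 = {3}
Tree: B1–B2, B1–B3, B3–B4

A tree decomposition must satisfy three properties: every vertex lies in some bag; for every edge, both endpoints lie together in some bag; and for every vertex, the bags containing it form a connected subtree. Here vertex 4 appears in no bag, so the decomposition is invalid.

No — vertex 4 appears in no bag.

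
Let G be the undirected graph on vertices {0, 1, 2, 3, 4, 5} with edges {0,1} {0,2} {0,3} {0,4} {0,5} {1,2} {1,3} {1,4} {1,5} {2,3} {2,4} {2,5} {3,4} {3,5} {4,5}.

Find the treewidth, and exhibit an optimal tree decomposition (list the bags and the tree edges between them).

Treewidth 5.
One optimal decomposition is:
Bags: B1 = {0, 1, 2, 3, 4, 5}
Tree: (single bag)

With just one bag of size 6, the width is 6 − 1 = 5, so tw(G) ≤ 5. On the other hand G contains the 6-clique {0, 1, 2, 3, 4, 5}. A clique must lie in a single bag of any decomposition, so no decomposition can have width below 5. Hence tw(G) = 5 exactly.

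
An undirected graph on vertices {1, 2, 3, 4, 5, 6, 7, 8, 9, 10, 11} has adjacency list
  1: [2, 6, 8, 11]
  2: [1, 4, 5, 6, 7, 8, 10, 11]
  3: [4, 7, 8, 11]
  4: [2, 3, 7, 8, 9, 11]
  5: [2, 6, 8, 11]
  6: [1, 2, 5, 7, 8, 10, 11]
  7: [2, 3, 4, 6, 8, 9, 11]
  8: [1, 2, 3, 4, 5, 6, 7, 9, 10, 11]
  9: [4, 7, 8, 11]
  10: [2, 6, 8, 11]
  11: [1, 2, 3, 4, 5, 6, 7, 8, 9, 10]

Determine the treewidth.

A width-4 tree decomposition is:
Bags: B1 = {2, 6, 7, 8, 11}  B2 = {2, 4, 7, 8, 11}  B3 = {2, 6, 8, 10, 11}  B4 = {2, 5, 6, 8, 11}  B5 = {4, 7, 8, 9, 11}  B6 = {3, 4, 7, 8, 11}  B7 = {1, 2, 6, 8, 11}
Tree: B1–B2, B1–B3, B3–B4, B2–B5, B5–B6, B1–B7
The largest bag has 5 vertices, giving width 4; this decomposition certifies tw(G) ≤ 4. Conversely, {4, 7, 8, 9, 11} is a clique of size 5, and the vertices of any clique must share a bag in every tree decomposition; so some bag has ≥ 5 vertices and tw(G) ≥ 4. The upper and lower bounds meet at 4, so that is the treewidth.

4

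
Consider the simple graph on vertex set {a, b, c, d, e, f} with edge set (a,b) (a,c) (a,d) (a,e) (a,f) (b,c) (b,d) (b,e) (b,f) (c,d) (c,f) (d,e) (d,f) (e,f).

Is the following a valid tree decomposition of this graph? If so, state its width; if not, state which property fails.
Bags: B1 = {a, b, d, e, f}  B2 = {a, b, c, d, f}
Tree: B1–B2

Checking the three conditions: (i) the bags cover all of {a, b, c, d, e, f}; (ii) for each edge, some bag contains both endpoints; (iii) the bags containing any fixed vertex form a subtree. All hold, so the decomposition is valid with width 5 − 1 = 4.

Yes; width 4.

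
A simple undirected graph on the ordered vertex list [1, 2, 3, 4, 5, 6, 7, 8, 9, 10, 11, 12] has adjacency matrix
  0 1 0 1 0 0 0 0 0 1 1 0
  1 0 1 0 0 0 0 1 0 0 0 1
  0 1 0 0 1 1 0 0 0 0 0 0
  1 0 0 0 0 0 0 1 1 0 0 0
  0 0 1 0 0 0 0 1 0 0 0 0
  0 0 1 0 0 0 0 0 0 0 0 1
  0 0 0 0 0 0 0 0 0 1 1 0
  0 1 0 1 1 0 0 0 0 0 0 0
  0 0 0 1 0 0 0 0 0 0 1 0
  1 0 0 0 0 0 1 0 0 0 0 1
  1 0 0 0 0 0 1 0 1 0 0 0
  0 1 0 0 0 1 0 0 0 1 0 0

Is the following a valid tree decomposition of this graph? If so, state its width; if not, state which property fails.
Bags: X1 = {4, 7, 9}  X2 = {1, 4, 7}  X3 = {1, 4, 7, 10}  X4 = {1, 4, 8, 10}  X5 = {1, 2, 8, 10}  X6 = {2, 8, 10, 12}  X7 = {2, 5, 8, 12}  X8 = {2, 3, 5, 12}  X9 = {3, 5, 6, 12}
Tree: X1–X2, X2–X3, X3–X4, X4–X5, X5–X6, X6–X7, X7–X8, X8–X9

No — vertex 11 appears in no bag.

A tree decomposition must satisfy three properties: every vertex lies in some bag; for every edge, both endpoints lie together in some bag; and for every vertex, the bags containing it form a connected subtree. Here vertex 11 appears in no bag, so the decomposition is invalid.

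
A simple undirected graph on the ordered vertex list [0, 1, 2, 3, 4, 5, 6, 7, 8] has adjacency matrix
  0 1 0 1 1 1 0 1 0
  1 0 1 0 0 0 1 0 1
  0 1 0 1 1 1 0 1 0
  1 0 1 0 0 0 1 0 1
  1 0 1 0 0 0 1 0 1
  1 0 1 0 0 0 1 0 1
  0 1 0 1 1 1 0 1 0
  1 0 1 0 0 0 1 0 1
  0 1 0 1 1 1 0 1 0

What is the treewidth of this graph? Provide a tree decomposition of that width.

Treewidth 4.
Bags: B1 = {0, 2, 5, 6, 8}  B2 = {0, 2, 3, 6, 8}  B3 = {0, 2, 4, 6, 8}  B4 = {0, 1, 2, 6, 8}  B5 = {0, 2, 6, 7, 8}
Tree: B1–B2, B2–B3, B3–B4, B4–B5

Every bag has size at most 5, so the width is 5 − 1 = 4 and tw(G) ≤ 4. For the lower bound: the 5 vertex sets {2,5}, {3,6}, {0,4}, {8}, {1} are disjoint, each induces a connected subgraph, and every pair is joined by at least one edge of G. Contracting each set to a single vertex therefore yields K_{5} as a minor, and since treewidth is minor-monotone, tw(G) ≥ tw(K_{5}) = 4. Therefore the treewidth is 4.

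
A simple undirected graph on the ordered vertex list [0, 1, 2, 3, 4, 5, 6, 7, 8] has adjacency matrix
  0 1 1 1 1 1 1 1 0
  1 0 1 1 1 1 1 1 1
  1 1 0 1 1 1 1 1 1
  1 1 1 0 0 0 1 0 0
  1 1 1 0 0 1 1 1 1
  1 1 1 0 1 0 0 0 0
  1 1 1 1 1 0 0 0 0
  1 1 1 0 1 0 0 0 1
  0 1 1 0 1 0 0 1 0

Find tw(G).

4

A width-4 tree decomposition is:
Bags: B1 = {0, 1, 2, 4, 6}  B2 = {0, 1, 2, 4, 7}  B3 = {0, 1, 2, 4, 5}  B4 = {1, 2, 4, 7, 8}  B5 = {0, 1, 2, 3, 6}
Tree: B1–B2, B2–B3, B2–B4, B1–B5
Every bag has size at most 5, so the width is 5 − 1 = 4 and tw(G) ≤ 4. For the lower bound, the 5 vertices {0, 1, 2, 3, 6} are pairwise adjacent, and any tree decomposition puts a clique entirely inside one bag — forcing width ≥ 4. Combining the bounds, tw(G) = 4.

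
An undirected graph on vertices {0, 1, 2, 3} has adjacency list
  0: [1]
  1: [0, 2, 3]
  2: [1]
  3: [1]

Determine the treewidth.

A width-1 tree decomposition is:
Bags: B1 = {0, 1}  B2 = {1, 3}  B3 = {1, 2}
Tree: B1–B2, B2–B3
The largest bag has 2 vertices, giving width 1; this decomposition certifies tw(G) ≤ 1. Any graph with an edge has treewidth ≥ 1, and G has the edge 1–0. Combining the bounds, tw(G) = 1.

1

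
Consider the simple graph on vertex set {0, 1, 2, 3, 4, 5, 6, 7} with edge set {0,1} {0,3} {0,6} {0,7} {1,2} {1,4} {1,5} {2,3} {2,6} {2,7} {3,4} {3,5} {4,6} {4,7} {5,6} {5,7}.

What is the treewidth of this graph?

A width-4 tree decomposition is:
Bags: B1 = {0, 1, 2, 4, 5}  B2 = {0, 2, 3, 4, 5}  B3 = {0, 2, 4, 5, 7}  B4 = {0, 2, 4, 5, 6}
Tree: B1–B2, B2–B3, B3–B4
The largest bag has 5 vertices, giving width 4; this decomposition certifies tw(G) ≤ 4. For the lower bound: the 5 vertex sets {0,1}, {3,5}, {2,7}, {4}, {6} are disjoint, each induces a connected subgraph, and every pair is joined by at least one edge of G. Contracting each set to a single vertex therefore yields K_{5} as a minor, and since treewidth is minor-monotone, tw(G) ≥ tw(K_{5}) = 4. Hence tw(G) = 4 exactly.

4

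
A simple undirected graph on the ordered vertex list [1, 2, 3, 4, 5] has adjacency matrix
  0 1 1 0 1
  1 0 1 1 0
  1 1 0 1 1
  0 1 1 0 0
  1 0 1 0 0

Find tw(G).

2

A width-2 tree decomposition is:
Bags: B1 = {1, 2, 3}  B2 = {2, 3, 4}  B3 = {1, 3, 5}
Tree: B1–B2, B1–B3
Every bag has size at most 3, so the width is 3 − 1 = 2 and tw(G) ≤ 2. Conversely, {1, 2, 3} is a clique of size 3, and the vertices of any clique must share a bag in every tree decomposition; so some bag has ≥ 3 vertices and tw(G) ≥ 2. Hence tw(G) = 2 exactly.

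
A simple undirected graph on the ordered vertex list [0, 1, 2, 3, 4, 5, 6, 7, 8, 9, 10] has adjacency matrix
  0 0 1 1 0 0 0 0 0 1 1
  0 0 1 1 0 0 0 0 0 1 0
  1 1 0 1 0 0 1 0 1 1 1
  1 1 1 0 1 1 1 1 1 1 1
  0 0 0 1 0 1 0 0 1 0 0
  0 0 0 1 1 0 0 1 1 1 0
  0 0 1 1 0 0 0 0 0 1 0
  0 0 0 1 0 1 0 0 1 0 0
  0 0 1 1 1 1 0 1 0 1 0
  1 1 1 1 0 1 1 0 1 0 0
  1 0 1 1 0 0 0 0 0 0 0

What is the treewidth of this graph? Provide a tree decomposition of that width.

Each bag holds 4 vertices, so the decomposition has width 3, which upper-bounds the treewidth. For the lower bound, the 4 vertices {0, 2, 3, 9} are pairwise adjacent, and any tree decomposition puts a clique entirely inside one bag — forcing width ≥ 3. Hence tw(G) = 3 exactly.

Treewidth 3.
One optimal decomposition is:
Bags: B1 = {2, 3, 8, 9}  B2 = {1, 2, 3, 9}  B3 = {3, 5, 8, 9}  B4 = {2, 3, 6, 9}  B5 = {3, 4, 5, 8}  B6 = {0, 2, 3, 9}  B7 = {0, 2, 3, 10}  B8 = {3, 5, 7, 8}
Tree: B1–B2, B1–B3, B1–B4, B3–B5, B1–B6, B6–B7, B5–B8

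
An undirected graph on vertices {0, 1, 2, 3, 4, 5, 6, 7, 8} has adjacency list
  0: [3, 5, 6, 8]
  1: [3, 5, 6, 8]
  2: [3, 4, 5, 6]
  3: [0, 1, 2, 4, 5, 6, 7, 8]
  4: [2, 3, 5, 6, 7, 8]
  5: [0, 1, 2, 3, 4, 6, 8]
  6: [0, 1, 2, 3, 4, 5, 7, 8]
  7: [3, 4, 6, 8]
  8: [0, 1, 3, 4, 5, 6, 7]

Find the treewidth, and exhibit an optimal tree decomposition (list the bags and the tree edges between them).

Treewidth 4.
Bags: B1 = {3, 4, 5, 6, 8}  B2 = {1, 3, 5, 6, 8}  B3 = {3, 4, 6, 7, 8}  B4 = {0, 3, 5, 6, 8}  B5 = {2, 3, 4, 5, 6}
Tree: B1–B2, B1–B3, B2–B4, B1–B5

Each bag holds 5 vertices, so the decomposition has width 4, which upper-bounds the treewidth. For the lower bound, the 5 vertices {0, 3, 5, 6, 8} are pairwise adjacent, and any tree decomposition puts a clique entirely inside one bag — forcing width ≥ 4. Combining the bounds, tw(G) = 4.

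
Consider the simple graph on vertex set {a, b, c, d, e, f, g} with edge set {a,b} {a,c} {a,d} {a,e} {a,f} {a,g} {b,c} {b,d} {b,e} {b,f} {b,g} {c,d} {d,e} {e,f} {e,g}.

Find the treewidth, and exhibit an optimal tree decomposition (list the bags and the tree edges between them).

Treewidth 3.
One optimal decomposition is:
Bags: B1 = {a, b, d, e}  B2 = {a, b, e, f}  B3 = {a, b, c, d}  B4 = {a, b, e, g}
Tree: B1–B2, B1–B3, B2–B4

Each bag holds 4 vertices, so the decomposition has width 3, which upper-bounds the treewidth. For the lower bound, the 4 vertices {a, b, d, e} are pairwise adjacent, and any tree decomposition puts a clique entirely inside one bag — forcing width ≥ 3. The upper and lower bounds meet at 3, so that is the treewidth.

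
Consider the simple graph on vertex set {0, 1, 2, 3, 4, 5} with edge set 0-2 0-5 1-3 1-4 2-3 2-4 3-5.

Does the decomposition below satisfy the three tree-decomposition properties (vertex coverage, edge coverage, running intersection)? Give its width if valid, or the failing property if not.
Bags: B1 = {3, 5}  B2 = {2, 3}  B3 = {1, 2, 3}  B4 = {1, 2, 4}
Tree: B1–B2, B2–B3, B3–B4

No — vertex 0 appears in no bag.

A tree decomposition must satisfy three properties: every vertex lies in some bag; for every edge, both endpoints lie together in some bag; and for every vertex, the bags containing it form a connected subtree. Here vertex 0 appears in no bag, so the decomposition is invalid.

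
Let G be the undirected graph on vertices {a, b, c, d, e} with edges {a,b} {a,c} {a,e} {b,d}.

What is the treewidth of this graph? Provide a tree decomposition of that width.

Treewidth 1.
One optimal decomposition is:
Bags: B1 = {a, e}  B2 = {a, b}  B3 = {a, c}  B4 = {b, d}
Tree: B1–B2, B2–B3, B2–B4

Every bag has size at most 2, so the width is 2 − 1 = 1 and tw(G) ≤ 1. G has an edge, so its treewidth is at least 1. The upper and lower bounds meet at 1, so that is the treewidth.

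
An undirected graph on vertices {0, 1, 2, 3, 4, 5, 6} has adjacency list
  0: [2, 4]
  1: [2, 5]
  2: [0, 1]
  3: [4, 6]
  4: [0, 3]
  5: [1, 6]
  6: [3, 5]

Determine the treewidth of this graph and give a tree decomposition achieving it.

Every bag has size at most 3, so the width is 3 − 1 = 2 and tw(G) ≤ 2. For the lower bound, G contains the cycle 5–1–2–0–4–3–6–5, so G is not a forest; only forests have treewidth ≤ 1, hence tw(G) ≥ 2. Therefore the treewidth is 2.

Treewidth 2.
One optimal decomposition is:
Bags: B1 = {1, 2, 5}  B2 = {0, 2, 5}  B3 = {0, 4, 5}  B4 = {3, 4, 5}  B5 = {3, 5, 6}
Tree: B1–B2, B2–B3, B3–B4, B4–B5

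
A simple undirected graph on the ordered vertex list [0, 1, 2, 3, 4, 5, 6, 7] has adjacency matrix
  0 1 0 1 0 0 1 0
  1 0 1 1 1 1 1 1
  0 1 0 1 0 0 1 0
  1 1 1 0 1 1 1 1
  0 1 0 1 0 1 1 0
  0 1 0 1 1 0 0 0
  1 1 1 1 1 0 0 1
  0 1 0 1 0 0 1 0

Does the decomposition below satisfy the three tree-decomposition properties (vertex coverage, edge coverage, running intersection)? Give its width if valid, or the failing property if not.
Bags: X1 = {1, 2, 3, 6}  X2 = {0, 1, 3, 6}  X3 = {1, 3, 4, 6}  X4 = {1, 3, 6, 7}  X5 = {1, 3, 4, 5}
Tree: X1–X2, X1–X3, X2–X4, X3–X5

Yes; width 3.

Checking the three conditions: (i) the bags cover all of {0, 1, 2, 3, 4, 5, 6, 7}; (ii) for each edge, some bag contains both endpoints; (iii) the bags containing any fixed vertex form a subtree. All hold, so the decomposition is valid with width 4 − 1 = 3.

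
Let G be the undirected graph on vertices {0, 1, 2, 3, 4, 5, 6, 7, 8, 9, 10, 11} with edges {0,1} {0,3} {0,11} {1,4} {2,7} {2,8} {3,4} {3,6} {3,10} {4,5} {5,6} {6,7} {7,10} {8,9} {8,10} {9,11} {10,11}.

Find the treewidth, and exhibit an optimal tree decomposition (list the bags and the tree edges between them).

Every bag has size at most 4, so the width is 4 − 1 = 3 and tw(G) ≤ 3. For the lower bound: the 4 vertex sets {2,8,9}, {11}, {10}, {0,3,6,7} are disjoint, each induces a connected subgraph, and every pair is joined by at least one edge of G. Contracting each set to a single vertex therefore yields K_{4} as a minor, and since treewidth is minor-monotone, tw(G) ≥ tw(K_{4}) = 3. Therefore the treewidth is 3.

Treewidth 3.
One optimal decomposition is:
Bags: B1 = {2, 8, 9, 11}  B2 = {2, 8, 10, 11}  B3 = {2, 7, 10, 11}  B4 = {0, 7, 10, 11}  B5 = {0, 3, 7, 10}  B6 = {0, 3, 6, 7}  B7 = {0, 1, 3, 6}  B8 = {1, 3, 4, 6}  B9 = {1, 4, 5, 6}
Tree: B1–B2, B2–B3, B3–B4, B4–B5, B5–B6, B6–B7, B7–B8, B8–B9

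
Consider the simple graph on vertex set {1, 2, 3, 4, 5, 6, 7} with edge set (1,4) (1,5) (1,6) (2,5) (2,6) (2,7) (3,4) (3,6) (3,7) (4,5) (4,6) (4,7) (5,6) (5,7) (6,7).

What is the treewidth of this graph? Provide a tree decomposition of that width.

Treewidth 3.
One such decomposition:
Bags: B1 = {4, 5, 6, 7}  B2 = {2, 5, 6, 7}  B3 = {3, 4, 6, 7}  B4 = {1, 4, 5, 6}
Tree: B1–B2, B1–B3, B1–B4

Every bag has size at most 4, so the width is 4 − 1 = 3 and tw(G) ≤ 3. On the other hand G contains the 4-clique {2, 5, 6, 7}. A clique must lie in a single bag of any decomposition, so no decomposition can have width below 3. The upper and lower bounds meet at 3, so that is the treewidth.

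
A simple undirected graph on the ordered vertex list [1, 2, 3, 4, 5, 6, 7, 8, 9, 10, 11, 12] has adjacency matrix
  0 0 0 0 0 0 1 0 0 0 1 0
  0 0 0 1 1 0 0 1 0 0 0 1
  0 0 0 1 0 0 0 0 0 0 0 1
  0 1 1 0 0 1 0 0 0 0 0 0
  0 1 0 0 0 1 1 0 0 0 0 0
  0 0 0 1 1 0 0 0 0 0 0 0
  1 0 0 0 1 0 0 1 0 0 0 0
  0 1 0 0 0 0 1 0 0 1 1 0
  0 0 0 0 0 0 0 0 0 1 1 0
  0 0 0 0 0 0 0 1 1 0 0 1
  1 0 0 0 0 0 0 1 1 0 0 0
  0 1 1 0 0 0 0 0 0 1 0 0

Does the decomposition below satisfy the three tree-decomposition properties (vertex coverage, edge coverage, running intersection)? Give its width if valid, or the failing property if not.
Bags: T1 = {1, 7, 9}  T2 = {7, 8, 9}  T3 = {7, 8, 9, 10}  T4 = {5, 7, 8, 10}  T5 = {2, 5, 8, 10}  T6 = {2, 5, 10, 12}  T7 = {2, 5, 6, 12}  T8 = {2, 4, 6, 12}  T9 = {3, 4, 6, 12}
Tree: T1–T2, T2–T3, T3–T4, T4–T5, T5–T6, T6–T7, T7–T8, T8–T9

A tree decomposition must satisfy three properties: every vertex lies in some bag; for every edge, both endpoints lie together in some bag; and for every vertex, the bags containing it form a connected subtree. Here vertex 11 appears in no bag, so the decomposition is invalid.

No — vertex 11 appears in no bag.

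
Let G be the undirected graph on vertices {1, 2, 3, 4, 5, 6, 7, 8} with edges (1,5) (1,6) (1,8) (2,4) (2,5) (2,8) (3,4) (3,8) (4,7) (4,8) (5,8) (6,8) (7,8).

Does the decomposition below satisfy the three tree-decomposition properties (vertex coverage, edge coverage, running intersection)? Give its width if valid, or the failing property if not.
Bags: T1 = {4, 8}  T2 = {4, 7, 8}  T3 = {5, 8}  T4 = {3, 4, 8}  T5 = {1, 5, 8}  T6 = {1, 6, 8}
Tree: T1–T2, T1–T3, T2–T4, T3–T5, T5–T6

A tree decomposition must satisfy three properties: every vertex lies in some bag; for every edge, both endpoints lie together in some bag; and for every vertex, the bags containing it form a connected subtree. Here vertex 2 appears in no bag, so the decomposition is invalid.

No — vertex 2 appears in no bag.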